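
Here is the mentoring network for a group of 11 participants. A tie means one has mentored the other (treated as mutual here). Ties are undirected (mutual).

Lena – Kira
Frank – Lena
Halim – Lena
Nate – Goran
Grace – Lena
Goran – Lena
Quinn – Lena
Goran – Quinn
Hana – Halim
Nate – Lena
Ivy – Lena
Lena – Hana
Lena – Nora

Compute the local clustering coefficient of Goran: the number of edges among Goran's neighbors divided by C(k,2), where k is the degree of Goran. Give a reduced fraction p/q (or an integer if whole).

Goran's neighbors: Lena, Nate, and Quinn (k = 3).
Possible neighbor pairs: C(3,2) = 3. Edges among them: Lena–Nate, Lena–Quinn → e = 2.
Clustering(Goran) = 2/3.

2/3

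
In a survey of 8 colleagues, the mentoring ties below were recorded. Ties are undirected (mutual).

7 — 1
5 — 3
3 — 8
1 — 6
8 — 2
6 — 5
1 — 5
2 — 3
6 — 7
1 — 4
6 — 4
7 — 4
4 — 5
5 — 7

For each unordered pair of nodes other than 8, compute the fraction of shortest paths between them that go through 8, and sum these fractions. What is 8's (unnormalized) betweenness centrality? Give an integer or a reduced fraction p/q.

0

No shortest path between any pair of other nodes passes through 8.
Summing the contributions gives betweenness(8) = 0.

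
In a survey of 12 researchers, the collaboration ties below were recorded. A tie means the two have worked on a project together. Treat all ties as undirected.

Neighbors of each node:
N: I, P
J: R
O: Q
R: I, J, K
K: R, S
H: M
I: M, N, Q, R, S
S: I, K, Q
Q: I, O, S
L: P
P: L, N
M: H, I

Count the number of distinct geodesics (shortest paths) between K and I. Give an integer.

The shortest distance is 2. The length-2 paths are: K–S–I; K–R–I.
That gives 2 distinct shortest paths.

2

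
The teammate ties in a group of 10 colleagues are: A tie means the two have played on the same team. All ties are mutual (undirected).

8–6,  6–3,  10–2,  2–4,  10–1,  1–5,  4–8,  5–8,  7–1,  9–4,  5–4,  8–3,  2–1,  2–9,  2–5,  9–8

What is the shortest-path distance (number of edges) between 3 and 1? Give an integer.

3

One shortest route is 3 – 8 – 5 – 1, which uses 3 edges, and at distance 2 from 3 we only reach {4, 5, 9}, which does not include 1. So d(3,1) = 3.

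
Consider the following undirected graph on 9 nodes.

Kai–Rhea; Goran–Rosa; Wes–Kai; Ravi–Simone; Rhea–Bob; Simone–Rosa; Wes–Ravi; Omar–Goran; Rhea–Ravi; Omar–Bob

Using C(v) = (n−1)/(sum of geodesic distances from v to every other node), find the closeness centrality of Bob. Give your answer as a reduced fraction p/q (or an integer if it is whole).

Distances from Bob: Goran:2, Kai:2, Omar:1, Ravi:2, Rhea:1, Rosa:3, Simone:3, Wes:3. Sum = 17.
n = 9, so closeness = 8/17.

8/17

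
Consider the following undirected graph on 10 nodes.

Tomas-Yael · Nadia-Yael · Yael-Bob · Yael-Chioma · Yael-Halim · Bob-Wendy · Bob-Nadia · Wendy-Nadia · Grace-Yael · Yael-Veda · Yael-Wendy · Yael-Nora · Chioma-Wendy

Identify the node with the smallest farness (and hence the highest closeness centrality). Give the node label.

Farness (sum of distances to all others) for each node — Bob:15, Chioma:16, Grace:17, Halim:17, Nadia:15, Nora:17, Tomas:17, Veda:17, Wendy:14, Yael:9.
The smallest farness is 9, for Yael, so Yael has the highest closeness.

Yael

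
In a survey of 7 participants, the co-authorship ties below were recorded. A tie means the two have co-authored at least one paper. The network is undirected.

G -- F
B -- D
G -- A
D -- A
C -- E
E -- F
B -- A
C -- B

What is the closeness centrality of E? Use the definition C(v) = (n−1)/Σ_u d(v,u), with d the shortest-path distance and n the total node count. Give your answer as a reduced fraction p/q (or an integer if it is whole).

1/2

Distances from E: A:3, B:2, C:1, D:3, F:1, G:2. Sum = 12.
n = 7, so closeness = 6/12 = 1/2.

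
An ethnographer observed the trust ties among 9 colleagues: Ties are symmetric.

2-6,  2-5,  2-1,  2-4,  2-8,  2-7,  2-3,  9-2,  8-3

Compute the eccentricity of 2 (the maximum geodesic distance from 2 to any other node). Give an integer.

Distances from 2: 1:1, 3:1, 4:1, 5:1, 6:1, 7:1, 8:1, 9:1.
The largest is 1 (to 5, 8, 9, 3, 1, 6, 7, and 4), so the eccentricity of 2 is 1.

1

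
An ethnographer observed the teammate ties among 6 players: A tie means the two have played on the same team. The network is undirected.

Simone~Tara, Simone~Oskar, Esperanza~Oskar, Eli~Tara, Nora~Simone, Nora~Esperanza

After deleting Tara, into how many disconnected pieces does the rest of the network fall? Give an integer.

2

Without Tara, the remaining ties split the others into: {Esperanza, Nora, Oskar, Simone}; {Eli}.
That's 2 separate components.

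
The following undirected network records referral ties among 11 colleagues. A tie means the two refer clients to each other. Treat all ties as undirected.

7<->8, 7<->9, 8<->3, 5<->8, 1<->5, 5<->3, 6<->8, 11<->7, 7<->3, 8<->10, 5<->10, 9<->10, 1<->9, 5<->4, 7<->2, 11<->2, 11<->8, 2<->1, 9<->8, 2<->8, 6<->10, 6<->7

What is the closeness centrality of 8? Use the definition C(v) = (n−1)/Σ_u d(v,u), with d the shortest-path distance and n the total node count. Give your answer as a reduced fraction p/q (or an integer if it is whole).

Distances from 8: 1:2, 2:1, 3:1, 4:2, 5:1, 6:1, 7:1, 9:1, 10:1, 11:1. Sum = 12.
n = 11, so closeness = 10/12 = 5/6.

5/6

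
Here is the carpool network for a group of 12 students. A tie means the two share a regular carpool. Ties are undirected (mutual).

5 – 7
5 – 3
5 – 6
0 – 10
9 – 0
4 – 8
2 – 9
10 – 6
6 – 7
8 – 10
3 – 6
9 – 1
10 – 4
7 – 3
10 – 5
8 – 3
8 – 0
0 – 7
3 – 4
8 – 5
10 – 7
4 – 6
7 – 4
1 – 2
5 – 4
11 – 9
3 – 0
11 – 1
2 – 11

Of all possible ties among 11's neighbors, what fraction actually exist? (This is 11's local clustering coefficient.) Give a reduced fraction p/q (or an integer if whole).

11's neighbors: 1, 2, and 9 (k = 3).
Possible neighbor pairs: C(3,2) = 3. Edges among them: 1–2, 1–9, 2–9 → e = 3.
Clustering(11) = 3/3 = 1.

1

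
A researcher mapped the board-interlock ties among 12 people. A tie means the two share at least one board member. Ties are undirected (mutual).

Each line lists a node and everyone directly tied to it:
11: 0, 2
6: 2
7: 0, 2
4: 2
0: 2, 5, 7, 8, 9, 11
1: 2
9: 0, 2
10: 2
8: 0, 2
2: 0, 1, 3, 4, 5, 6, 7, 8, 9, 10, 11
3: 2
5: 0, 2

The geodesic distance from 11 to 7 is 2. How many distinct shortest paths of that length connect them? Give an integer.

The shortest distance is 2. The length-2 paths are: 11–2–7; 11–0–7.
That gives 2 distinct shortest paths.

2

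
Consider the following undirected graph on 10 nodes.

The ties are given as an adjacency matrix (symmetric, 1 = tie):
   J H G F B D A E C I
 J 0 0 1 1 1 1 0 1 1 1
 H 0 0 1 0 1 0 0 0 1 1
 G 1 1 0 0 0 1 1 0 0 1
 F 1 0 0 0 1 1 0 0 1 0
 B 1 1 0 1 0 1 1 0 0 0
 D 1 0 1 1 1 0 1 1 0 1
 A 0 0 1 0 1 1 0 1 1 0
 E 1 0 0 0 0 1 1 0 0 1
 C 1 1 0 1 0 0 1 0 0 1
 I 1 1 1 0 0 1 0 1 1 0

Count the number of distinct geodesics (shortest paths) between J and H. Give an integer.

4

The shortest distance is 2. The length-2 paths are: J–C–H; J–I–H; J–G–H; J–B–H.
That gives 4 distinct shortest paths.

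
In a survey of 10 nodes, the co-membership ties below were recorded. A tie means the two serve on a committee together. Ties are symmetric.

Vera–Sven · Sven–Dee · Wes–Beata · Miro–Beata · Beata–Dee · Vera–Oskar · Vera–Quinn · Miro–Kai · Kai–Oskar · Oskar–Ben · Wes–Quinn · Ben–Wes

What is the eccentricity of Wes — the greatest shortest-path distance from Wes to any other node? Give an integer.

3

Distances from Wes: Beata:1, Ben:1, Dee:2, Kai:3, Miro:2, Oskar:2, Quinn:1, Sven:3, Vera:2.
The largest is 3 (to Sven and Kai), so the eccentricity of Wes is 3.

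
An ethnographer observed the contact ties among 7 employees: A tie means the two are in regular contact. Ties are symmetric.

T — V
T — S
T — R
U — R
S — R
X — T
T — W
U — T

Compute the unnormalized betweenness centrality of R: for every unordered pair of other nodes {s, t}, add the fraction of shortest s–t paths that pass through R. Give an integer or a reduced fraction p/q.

1/2

Pairs whose geodesics pass through R — U–S: 1/2.
All other pairs contribute 0.
Summing the contributions gives betweenness(R) = 1/2.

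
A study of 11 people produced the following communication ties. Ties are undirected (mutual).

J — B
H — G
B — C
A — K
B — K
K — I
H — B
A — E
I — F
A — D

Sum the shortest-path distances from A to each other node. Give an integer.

23

Distances from A: B:2, C:3, D:1, E:1, F:3, G:4, H:3, I:2, J:3, K:1.
Sum = 2 + 3 + 1 + 1 + 3 + 4 + 3 + 2 + 3 + 1 = 23.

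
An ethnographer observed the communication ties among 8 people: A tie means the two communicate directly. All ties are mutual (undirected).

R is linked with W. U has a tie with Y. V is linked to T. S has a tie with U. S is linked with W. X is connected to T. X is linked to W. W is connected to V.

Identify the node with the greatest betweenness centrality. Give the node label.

Unnormalized betweenness of each node: R:0, S:10, T:1/2, U:6, V:5/2, W:31/2, X:5/2, Y:0.
W has the largest value, 31/2, making it the main broker — the node through which the most shortest paths run.

W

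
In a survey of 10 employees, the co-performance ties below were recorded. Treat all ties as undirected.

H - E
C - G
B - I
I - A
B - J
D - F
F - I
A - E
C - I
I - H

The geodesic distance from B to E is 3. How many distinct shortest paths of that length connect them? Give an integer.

2

The shortest distance is 3. The length-3 paths are: B–I–A–E; B–I–H–E.
That gives 2 distinct shortest paths.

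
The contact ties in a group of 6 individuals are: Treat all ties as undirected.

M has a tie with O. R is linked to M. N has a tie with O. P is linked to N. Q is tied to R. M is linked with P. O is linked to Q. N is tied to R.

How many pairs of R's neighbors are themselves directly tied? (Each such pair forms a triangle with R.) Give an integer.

0

R's neighbors are M, N, and Q, but none of them are tied to each other, so no triangle contains R.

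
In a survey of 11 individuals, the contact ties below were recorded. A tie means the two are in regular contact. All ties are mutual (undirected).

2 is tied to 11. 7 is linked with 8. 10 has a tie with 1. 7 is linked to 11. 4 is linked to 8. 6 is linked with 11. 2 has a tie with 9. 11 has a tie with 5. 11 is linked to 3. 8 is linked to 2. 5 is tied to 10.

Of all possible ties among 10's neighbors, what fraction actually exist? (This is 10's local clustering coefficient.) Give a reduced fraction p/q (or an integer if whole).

0

10's neighbors: 1 and 5 (k = 2).
Possible neighbor pairs: C(2,2) = 1. Edges among them: none → e = 0.
Clustering(10) = 0/1.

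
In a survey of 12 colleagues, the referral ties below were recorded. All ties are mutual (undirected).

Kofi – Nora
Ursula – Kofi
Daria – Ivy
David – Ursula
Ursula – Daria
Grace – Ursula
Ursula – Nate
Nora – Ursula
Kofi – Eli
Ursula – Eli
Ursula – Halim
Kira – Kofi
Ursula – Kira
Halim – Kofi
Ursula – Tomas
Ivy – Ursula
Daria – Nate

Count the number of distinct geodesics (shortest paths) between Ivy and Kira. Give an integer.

The shortest distance is 2, and the only length-2 path is Ivy–Ursula–Kira. So there is exactly 1 shortest path.

1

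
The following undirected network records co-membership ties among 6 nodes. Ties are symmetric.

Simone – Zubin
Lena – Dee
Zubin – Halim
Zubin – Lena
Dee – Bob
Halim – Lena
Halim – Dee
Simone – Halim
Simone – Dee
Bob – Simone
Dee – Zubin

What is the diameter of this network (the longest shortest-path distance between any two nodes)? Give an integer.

2

Eccentricity of each node (its greatest distance to any other): Bob:2, Dee:1, Halim:2, Lena:2, Simone:2, Zubin:2.
The maximum eccentricity is 2, realized for instance by the pair Halim–Bob via Halim – Dee – Bob. So the diameter is 2.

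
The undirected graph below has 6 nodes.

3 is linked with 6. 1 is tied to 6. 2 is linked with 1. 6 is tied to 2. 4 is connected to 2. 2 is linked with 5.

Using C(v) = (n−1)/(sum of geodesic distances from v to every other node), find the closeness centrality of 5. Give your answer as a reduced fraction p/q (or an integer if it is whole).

Distances from 5: 1:2, 2:1, 3:3, 4:2, 6:2. Sum = 10.
n = 6, so closeness = 5/10 = 1/2.

1/2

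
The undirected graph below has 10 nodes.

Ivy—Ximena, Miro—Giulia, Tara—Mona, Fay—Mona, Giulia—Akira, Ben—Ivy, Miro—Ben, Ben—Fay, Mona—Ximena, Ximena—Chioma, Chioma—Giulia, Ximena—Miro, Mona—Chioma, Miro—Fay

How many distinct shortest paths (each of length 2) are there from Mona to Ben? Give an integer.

1

The shortest distance is 2, and the only length-2 path is Mona–Fay–Ben. So there is exactly 1 shortest path.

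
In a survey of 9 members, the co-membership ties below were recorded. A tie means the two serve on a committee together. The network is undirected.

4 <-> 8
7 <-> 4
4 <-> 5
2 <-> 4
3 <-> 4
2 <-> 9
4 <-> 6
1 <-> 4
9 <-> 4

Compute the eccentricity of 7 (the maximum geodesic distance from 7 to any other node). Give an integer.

Distances from 7: 1:2, 2:2, 3:2, 4:1, 5:2, 6:2, 8:2, 9:2.
The largest is 2 (to 9, 1, 3, 5, 2, 6, and 8), so the eccentricity of 7 is 2.

2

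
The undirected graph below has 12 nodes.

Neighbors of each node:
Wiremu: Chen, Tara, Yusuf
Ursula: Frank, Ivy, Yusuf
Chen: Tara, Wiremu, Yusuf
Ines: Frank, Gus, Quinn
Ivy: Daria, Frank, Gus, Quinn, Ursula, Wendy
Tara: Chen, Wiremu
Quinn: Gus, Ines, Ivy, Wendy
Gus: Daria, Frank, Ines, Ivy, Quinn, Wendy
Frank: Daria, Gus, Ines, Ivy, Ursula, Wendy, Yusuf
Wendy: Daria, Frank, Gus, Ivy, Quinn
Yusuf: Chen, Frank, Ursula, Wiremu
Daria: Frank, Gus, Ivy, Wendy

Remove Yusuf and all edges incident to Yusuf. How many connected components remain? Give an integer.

Without Yusuf, the remaining ties split the others into: {Chen, Tara, Wiremu}; {Daria, Frank, Gus, Ines, Ivy, Quinn, Ursula, Wendy}.
That's 2 separate components.

2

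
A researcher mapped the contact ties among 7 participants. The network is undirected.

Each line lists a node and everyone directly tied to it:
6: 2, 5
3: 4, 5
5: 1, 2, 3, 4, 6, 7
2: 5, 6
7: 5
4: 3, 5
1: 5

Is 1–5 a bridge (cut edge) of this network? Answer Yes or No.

Yes

Without the 1–5 edge there is no alternate route between 1 and 5, so the network disconnects. It is a bridge.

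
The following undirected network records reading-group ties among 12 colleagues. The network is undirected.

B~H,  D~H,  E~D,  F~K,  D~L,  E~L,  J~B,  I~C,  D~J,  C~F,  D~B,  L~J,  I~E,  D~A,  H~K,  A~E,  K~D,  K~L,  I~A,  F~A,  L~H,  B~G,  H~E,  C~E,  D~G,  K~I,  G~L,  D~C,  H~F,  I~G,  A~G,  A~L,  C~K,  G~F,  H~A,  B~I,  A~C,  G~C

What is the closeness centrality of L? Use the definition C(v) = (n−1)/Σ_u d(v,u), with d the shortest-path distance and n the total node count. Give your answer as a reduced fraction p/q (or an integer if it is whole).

11/15

Distances from L: A:1, B:2, C:2, D:1, E:1, F:2, G:1, H:1, I:2, J:1, K:1. Sum = 15.
n = 12, so closeness = 11/15.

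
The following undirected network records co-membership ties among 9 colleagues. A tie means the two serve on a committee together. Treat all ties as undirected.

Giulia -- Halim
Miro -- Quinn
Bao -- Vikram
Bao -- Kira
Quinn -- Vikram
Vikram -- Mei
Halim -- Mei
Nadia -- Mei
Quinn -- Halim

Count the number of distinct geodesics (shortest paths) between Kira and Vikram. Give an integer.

1

The shortest distance is 2, and the only length-2 path is Kira–Bao–Vikram. So there is exactly 1 shortest path.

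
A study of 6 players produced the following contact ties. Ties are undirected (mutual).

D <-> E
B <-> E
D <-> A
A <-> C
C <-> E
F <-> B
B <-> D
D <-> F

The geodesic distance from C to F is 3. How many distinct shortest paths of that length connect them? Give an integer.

The shortest distance is 3. The length-3 paths are: C–E–B–F; C–A–D–F; C–E–D–F.
That gives 3 distinct shortest paths.

3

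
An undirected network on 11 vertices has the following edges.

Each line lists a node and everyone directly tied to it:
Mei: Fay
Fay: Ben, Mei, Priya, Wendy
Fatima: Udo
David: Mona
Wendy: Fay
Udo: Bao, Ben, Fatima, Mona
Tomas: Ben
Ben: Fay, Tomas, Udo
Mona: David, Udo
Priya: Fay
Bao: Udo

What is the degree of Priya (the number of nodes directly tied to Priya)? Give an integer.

1

Priya is directly tied to Fay. That is 1 neighbor, so the degree of Priya is 1.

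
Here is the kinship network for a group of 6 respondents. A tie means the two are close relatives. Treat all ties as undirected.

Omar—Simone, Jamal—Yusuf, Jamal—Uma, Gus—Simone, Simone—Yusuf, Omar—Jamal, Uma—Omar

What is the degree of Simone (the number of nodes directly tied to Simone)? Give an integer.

3

Simone is directly tied to Gus, Omar, and Yusuf. That is 3 neighbors, so the degree of Simone is 3.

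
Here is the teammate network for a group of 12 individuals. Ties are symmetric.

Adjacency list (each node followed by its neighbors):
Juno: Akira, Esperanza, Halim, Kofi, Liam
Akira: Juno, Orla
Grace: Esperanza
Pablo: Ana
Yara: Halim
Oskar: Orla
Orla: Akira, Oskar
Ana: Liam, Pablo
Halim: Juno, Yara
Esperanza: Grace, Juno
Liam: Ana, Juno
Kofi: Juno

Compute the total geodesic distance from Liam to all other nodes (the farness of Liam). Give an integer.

Distances from Liam: Akira:2, Ana:1, Esperanza:2, Grace:3, Halim:2, Juno:1, Kofi:2, Orla:3, Oskar:4, Pablo:2, Yara:3.
Sum = 2 + 1 + 2 + 3 + 2 + 1 + 2 + 3 + 4 + 2 + 3 = 25.

25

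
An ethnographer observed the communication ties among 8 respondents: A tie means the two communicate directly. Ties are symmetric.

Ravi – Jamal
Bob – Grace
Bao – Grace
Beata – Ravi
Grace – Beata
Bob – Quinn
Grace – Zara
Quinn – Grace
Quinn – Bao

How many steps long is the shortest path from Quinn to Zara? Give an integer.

One shortest route is Quinn – Grace – Zara, which uses 2 edges, and Quinn and Zara are not directly tied, so nothing shorter exists. So d(Quinn,Zara) = 2.

2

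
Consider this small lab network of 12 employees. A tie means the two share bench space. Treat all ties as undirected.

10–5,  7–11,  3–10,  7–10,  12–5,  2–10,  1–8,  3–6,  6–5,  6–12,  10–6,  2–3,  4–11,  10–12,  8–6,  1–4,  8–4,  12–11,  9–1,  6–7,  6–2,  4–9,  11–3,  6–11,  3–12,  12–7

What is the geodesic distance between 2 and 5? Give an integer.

2

One shortest route is 2 – 10 – 5, which uses 2 edges, and 2 and 5 are not directly tied, so nothing shorter exists. So d(2,5) = 2.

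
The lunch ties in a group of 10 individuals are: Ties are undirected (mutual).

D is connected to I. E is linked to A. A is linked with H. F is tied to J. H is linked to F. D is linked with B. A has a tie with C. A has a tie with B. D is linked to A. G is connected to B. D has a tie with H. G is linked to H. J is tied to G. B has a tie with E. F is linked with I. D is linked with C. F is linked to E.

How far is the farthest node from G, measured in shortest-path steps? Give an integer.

Distances from G: A:2, B:1, C:3, D:2, E:2, F:2, H:1, I:3, J:1.
The largest is 3 (to I and C), so the eccentricity of G is 3.

3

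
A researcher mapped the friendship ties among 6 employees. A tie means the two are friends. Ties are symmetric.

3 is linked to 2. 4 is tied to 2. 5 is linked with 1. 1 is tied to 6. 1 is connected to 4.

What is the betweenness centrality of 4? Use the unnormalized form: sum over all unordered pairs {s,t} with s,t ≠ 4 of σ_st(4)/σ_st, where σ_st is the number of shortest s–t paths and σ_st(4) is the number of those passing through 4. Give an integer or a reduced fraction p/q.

6

Pairs whose geodesics pass through 4 — 3–6: 1; 3–1: 1; 3–5: 1; 6–2: 1; 2–1: 1; 2–5: 1.
All other pairs contribute 0.
Summing the contributions gives betweenness(4) = 6.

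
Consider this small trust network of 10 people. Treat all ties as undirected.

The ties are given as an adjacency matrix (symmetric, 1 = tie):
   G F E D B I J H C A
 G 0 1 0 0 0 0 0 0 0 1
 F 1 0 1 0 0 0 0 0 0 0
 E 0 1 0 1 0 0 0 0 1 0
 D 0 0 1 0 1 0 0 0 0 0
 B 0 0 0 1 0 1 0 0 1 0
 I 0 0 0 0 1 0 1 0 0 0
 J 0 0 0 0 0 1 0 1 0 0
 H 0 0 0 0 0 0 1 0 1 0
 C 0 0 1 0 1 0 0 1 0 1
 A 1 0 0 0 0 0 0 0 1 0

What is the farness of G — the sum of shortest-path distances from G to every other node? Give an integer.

23

Distances from G: A:1, B:3, C:2, D:3, E:2, F:1, H:3, I:4, J:4.
Sum = 1 + 3 + 2 + 3 + 2 + 1 + 3 + 4 + 4 = 23.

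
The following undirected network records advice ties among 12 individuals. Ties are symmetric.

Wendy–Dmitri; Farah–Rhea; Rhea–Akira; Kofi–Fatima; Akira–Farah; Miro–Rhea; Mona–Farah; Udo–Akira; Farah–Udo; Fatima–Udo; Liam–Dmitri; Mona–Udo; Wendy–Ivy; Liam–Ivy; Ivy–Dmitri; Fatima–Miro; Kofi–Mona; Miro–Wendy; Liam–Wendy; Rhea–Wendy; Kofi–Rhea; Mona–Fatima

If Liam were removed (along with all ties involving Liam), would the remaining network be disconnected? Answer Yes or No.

Even without Liam, every remaining node can still reach every other (the residual graph is connected), so Liam is not a cut vertex.

No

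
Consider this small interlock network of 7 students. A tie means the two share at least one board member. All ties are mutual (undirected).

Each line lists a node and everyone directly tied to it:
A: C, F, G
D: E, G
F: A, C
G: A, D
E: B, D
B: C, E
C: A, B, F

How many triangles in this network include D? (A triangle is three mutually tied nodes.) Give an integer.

D's neighbors are E and G, but none of them are tied to each other, so no triangle contains D.

0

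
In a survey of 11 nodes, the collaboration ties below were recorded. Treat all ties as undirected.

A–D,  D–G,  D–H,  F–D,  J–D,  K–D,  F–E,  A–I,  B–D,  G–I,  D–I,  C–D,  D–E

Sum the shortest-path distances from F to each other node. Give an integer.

Distances from F: A:2, B:2, C:2, D:1, E:1, G:2, H:2, I:2, J:2, K:2.
Sum = 2 + 2 + 2 + 1 + 1 + 2 + 2 + 2 + 2 + 2 = 18.

18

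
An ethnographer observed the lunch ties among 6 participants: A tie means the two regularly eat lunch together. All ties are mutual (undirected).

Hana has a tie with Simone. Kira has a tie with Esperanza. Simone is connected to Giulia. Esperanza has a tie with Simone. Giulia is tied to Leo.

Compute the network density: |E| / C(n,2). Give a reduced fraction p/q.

1/3

There are 5 edges and 6 nodes, so the maximum possible is C(6,2) = 15.
Density = 5/15 = 1/3.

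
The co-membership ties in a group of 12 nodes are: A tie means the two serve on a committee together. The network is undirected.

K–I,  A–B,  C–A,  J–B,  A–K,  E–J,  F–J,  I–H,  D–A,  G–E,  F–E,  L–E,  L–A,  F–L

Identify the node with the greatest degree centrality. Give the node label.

A

Degrees — A:5, B:2, C:1, D:1, E:4, F:3, G:1, H:1, I:2, J:3, K:2, L:3.
The maximum is 5, attained only by A.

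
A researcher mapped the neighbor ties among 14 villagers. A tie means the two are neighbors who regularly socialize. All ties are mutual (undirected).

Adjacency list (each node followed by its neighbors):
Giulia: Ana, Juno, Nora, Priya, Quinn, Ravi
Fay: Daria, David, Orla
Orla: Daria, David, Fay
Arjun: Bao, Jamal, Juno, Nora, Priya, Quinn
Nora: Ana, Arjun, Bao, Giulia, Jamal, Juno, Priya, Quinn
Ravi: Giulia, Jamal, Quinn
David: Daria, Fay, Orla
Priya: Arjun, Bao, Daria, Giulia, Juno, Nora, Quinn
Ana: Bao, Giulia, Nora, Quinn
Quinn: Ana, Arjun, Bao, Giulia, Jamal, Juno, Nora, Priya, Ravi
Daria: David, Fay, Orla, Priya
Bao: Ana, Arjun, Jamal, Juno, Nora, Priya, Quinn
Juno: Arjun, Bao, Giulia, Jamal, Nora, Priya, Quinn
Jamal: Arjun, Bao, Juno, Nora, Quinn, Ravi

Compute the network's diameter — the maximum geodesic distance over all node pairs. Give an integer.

4

Eccentricity of each node (its greatest distance to any other): Ana:4, Arjun:3, Bao:3, Daria:3, David:4, Fay:4, Giulia:3, Jamal:4, Juno:3, Nora:3, Orla:4, Priya:2, Quinn:3, Ravi:4.
The maximum eccentricity is 4, realized for instance by the pair Jamal–Orla via Jamal – Quinn – Priya – Daria – Orla. So the diameter is 4.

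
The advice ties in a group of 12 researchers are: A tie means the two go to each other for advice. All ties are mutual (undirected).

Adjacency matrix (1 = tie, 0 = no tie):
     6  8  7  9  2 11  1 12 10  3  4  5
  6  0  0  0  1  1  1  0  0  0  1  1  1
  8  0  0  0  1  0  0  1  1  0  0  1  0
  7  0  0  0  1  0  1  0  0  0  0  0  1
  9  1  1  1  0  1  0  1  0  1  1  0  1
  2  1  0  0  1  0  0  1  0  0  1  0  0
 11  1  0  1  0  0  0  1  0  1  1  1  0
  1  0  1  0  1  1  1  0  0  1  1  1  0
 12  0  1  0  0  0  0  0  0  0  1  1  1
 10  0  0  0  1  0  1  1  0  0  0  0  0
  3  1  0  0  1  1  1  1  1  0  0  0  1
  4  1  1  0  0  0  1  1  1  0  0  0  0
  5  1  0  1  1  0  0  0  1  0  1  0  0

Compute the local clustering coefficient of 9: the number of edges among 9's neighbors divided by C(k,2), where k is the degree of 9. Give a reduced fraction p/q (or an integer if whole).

5/14

9's neighbors: 1, 2, 3, 5, 6, 7, 8, and 10 (k = 8).
Possible neighbor pairs: C(8,2) = 28. Edges among them: 1–2, 1–3, 1–8, 1–10, 2–3, 2–6, 3–5, 3–6, 5–6, 5–7 → e = 10.
Clustering(9) = 10/28 = 5/14.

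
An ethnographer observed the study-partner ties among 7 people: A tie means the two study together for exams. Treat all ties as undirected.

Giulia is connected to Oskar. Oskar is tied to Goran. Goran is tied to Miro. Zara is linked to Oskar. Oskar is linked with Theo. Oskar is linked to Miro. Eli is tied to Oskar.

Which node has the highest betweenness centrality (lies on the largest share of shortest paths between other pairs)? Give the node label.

Unnormalized betweenness of each node: Eli:0, Giulia:0, Goran:0, Miro:0, Oskar:14, Theo:0, Zara:0.
Oskar has the largest value, 14, making it the main broker — the node through which the most shortest paths run.

Oskar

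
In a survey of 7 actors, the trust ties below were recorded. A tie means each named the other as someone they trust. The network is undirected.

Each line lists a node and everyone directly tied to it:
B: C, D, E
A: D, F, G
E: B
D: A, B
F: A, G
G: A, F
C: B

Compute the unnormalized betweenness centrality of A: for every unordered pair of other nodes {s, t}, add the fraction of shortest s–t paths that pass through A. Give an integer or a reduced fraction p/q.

Pairs whose geodesics pass through A — G–D: 1; G–C: 1; G–E: 1; G–B: 1; F–D: 1; F–C: 1; F–E: 1; F–B: 1.
All other pairs contribute 0.
Summing the contributions gives betweenness(A) = 8.

8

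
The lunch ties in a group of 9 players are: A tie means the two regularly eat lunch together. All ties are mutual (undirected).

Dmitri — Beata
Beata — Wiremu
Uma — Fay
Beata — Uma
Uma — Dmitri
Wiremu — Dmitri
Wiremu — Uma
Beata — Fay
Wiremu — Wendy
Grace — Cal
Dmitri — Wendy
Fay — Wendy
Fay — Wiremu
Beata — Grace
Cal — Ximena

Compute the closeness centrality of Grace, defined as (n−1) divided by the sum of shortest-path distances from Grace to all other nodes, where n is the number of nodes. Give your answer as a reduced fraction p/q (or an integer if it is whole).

Distances from Grace: Beata:1, Cal:1, Dmitri:2, Fay:2, Uma:2, Wendy:3, Wiremu:2, Ximena:2. Sum = 15.
n = 9, so closeness = 8/15.

8/15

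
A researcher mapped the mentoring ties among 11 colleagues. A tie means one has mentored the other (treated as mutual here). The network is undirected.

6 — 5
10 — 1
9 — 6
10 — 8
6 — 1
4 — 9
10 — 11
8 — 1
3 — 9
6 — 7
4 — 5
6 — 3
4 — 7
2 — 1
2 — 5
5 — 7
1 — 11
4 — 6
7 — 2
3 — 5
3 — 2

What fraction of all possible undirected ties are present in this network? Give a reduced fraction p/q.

There are 21 edges and 11 nodes, so the maximum possible is C(11,2) = 55.
Density = 21/55.

21/55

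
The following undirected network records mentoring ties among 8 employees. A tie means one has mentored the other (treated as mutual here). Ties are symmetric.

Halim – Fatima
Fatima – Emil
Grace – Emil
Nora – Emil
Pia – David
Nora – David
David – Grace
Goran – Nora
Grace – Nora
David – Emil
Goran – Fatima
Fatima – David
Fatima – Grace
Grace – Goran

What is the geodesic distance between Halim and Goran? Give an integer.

One shortest route is Halim – Fatima – Goran, which uses 2 edges, and Halim and Goran are not directly tied, so nothing shorter exists. So d(Halim,Goran) = 2.

2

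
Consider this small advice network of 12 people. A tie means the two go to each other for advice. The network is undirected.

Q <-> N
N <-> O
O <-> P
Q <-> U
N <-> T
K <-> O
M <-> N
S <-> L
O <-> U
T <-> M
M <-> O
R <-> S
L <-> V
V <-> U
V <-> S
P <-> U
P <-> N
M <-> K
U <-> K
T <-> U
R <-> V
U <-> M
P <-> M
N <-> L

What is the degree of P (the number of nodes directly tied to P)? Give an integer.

P is directly tied to M, N, O, and U. That is 4 neighbors, so the degree of P is 4.

4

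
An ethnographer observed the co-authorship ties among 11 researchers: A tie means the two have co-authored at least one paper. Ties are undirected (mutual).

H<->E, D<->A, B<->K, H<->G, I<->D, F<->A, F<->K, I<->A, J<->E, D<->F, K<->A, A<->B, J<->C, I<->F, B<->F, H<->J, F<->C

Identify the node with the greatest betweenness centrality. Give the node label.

F

Unnormalized betweenness of each node: A:2, B:0, C:24, D:0, E:0, F:27, G:0, H:9, I:0, J:21, K:0.
F has the largest value, 27, making it the main broker — the node through which the most shortest paths run.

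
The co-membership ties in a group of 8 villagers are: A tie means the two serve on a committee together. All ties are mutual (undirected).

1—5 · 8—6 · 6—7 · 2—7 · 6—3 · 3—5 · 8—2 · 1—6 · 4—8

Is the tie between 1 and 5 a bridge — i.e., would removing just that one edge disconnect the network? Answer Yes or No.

Even without that edge, 1 still reaches 5 via 1 – 6 – 3 – 5, so the network stays connected. Not a bridge.

No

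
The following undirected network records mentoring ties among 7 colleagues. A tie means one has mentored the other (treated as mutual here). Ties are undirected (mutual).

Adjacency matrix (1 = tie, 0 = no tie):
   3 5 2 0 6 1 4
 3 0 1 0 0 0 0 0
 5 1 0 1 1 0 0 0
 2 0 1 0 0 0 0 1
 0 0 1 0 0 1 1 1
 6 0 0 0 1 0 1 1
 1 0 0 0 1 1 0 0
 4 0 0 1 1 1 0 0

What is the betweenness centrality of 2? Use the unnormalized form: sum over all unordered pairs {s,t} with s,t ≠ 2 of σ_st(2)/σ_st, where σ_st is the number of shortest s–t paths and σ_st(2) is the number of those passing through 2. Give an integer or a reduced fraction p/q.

Pairs whose geodesics pass through 2 — 3–4: 1/2; 5–4: 1/2.
All other pairs contribute 0.
Summing the contributions gives betweenness(2) = 1.

1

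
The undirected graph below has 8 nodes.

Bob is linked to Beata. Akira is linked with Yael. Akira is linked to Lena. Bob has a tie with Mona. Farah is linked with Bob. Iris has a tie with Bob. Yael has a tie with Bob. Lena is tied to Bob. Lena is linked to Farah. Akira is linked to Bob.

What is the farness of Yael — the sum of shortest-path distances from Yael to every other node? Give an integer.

12

Distances from Yael: Akira:1, Beata:2, Bob:1, Farah:2, Iris:2, Lena:2, Mona:2.
Sum = 1 + 2 + 1 + 2 + 2 + 2 + 2 = 12.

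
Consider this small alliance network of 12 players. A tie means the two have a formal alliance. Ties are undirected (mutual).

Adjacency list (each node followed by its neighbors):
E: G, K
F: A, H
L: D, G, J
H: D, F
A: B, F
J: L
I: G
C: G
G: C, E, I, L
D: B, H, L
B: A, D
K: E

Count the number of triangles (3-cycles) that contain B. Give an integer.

0

B's neighbors are A and D, but none of them are tied to each other, so no triangle contains B.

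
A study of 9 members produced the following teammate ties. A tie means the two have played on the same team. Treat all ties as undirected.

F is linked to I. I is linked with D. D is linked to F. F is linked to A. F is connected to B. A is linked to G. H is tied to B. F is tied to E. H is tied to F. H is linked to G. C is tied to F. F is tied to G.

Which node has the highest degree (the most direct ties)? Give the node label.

F

Degrees — A:2, B:2, C:1, D:2, E:1, F:8, G:3, H:3, I:2.
The maximum is 8, attained only by F.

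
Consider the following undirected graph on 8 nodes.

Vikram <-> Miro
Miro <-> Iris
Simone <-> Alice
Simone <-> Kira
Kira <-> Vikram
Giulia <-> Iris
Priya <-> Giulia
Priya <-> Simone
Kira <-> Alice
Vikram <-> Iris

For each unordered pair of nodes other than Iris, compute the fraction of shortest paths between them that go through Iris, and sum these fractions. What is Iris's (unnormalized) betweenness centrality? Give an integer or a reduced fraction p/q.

4

Pairs whose geodesics pass through Iris — Giulia–Miro: 1; Giulia–Vikram: 1; Giulia–Kira: 1/2; Miro–Priya: 1; Vikram–Priya: 1/2.
All other pairs contribute 0.
Summing the contributions gives betweenness(Iris) = 4.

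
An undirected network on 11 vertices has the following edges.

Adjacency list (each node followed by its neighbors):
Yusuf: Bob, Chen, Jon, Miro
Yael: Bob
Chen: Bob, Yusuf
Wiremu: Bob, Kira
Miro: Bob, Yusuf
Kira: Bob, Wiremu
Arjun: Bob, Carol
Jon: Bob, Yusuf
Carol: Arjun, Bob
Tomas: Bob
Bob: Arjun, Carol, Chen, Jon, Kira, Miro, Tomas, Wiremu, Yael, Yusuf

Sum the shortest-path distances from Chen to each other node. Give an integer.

18

Distances from Chen: Arjun:2, Bob:1, Carol:2, Jon:2, Kira:2, Miro:2, Tomas:2, Wiremu:2, Yael:2, Yusuf:1.
Sum = 2 + 1 + 2 + 2 + 2 + 2 + 2 + 2 + 2 + 1 = 18.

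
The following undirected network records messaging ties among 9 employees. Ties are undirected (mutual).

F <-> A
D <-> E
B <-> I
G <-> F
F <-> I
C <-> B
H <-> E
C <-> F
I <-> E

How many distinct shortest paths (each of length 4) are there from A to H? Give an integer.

1

The shortest distance is 4, and the only length-4 path is A–F–I–E–H. So there is exactly 1 shortest path.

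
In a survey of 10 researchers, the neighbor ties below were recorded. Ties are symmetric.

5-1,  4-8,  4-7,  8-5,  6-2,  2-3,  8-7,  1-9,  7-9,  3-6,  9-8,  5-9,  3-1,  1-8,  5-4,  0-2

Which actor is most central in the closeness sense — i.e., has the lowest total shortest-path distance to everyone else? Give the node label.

Farness (sum of distances to all others) for each node — 0:30, 1:15, 2:22, 3:17, 4:23, 5:18, 6:23, 7:23, 8:17, 9:18.
The smallest farness is 15, for 1, so 1 has the highest closeness.

1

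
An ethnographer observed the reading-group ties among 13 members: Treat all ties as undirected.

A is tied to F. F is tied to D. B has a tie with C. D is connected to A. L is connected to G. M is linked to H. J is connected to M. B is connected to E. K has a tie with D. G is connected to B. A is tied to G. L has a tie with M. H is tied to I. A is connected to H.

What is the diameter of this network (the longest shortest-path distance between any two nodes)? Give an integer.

5

Eccentricity of each node (its greatest distance to any other): A:3, B:4, C:5, D:4, E:5, F:4, G:3, H:4, I:5, J:5, K:5, L:4, M:4.
The maximum eccentricity is 5, realized for instance by the pair K–E via K – D – A – G – B – E. So the diameter is 5.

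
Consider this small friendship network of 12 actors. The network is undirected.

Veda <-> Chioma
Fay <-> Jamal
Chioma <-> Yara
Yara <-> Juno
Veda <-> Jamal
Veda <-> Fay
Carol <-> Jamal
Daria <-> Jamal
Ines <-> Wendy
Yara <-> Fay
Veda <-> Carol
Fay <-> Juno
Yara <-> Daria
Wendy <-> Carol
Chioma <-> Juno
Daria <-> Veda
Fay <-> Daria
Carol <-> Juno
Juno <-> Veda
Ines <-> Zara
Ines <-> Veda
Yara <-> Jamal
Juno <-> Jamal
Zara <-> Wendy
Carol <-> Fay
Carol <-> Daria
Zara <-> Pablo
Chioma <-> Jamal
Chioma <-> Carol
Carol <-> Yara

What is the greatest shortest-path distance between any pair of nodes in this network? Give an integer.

Eccentricity of each node (its greatest distance to any other): Carol:3, Chioma:4, Daria:4, Fay:4, Ines:3, Jamal:4, Juno:4, Pablo:4, Veda:3, Wendy:2, Yara:4, Zara:3.
The maximum eccentricity is 4, realized for instance by the pair Chioma–Pablo via Chioma – Carol – Wendy – Zara – Pablo. So the diameter is 4.

4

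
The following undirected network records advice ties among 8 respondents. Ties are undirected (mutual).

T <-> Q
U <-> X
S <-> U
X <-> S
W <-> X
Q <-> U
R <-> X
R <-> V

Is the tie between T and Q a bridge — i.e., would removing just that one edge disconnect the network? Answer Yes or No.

Yes

Without the T–Q edge there is no alternate route between T and Q, so the network disconnects. It is a bridge.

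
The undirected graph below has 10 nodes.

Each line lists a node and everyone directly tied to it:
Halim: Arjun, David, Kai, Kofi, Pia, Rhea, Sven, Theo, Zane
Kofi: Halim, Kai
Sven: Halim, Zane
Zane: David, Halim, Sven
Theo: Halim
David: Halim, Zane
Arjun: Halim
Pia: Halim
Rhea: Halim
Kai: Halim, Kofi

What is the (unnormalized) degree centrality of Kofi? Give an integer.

2

Kofi is directly tied to Halim and Kai. That is 2 neighbors, so the degree of Kofi is 2.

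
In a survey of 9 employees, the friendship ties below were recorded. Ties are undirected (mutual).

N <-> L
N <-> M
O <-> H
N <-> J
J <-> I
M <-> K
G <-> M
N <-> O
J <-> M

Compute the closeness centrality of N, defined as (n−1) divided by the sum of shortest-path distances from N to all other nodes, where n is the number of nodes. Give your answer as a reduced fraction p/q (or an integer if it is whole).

Distances from N: G:2, H:2, I:2, J:1, K:2, L:1, M:1, O:1. Sum = 12.
n = 9, so closeness = 8/12 = 2/3.

2/3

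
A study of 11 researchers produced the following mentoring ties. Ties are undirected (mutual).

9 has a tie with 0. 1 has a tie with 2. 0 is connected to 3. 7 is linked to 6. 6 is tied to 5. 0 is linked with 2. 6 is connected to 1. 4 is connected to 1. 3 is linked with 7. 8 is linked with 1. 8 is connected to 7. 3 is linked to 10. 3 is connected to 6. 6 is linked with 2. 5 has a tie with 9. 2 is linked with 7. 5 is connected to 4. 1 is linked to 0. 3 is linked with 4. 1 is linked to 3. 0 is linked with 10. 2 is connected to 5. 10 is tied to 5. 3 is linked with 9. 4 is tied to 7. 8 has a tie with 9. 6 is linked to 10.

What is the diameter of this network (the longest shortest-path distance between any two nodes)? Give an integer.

3

Eccentricity of each node (its greatest distance to any other): 0:2, 1:2, 2:2, 3:2, 4:2, 5:2, 6:2, 7:2, 8:3, 9:2, 10:3.
The maximum eccentricity is 3, realized for instance by the pair 8–10 via 8 – 1 – 6 – 10. So the diameter is 3.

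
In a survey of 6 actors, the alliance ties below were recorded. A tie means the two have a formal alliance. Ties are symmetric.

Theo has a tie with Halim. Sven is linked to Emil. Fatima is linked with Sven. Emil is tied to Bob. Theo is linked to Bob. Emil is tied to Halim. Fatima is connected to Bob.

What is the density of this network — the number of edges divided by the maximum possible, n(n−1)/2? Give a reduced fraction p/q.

7/15

There are 7 edges and 6 nodes, so the maximum possible is C(6,2) = 15.
Density = 7/15.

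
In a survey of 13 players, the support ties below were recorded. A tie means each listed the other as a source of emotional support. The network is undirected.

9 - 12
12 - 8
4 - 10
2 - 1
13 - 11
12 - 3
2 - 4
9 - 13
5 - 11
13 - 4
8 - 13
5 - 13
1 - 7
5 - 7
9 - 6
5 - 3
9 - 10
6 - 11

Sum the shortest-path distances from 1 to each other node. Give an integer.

34

Distances from 1: 2:1, 3:3, 4:2, 5:2, 6:4, 7:1, 8:4, 9:4, 10:3, 11:3, 12:4, 13:3.
Sum = 1 + 3 + 2 + 2 + 4 + 1 + 4 + 4 + 3 + 3 + 4 + 3 = 34.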